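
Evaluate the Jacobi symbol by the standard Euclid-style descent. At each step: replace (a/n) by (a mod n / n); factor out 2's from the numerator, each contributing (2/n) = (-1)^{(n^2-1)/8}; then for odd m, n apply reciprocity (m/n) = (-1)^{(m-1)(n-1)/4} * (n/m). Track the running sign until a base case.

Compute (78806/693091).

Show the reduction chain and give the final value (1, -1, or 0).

factor out 2^1: 78806 = 2^1·39403; with 693091 mod 8 = 3, (2/693091) = -1; sign now -1; continue with (39403/693091)
flip (39403/693091) -> (693091/39403): both odd, 39403 mod 4 = 3, 693091 mod 4 = 3, so the flip contributes -1; sign now +1
(693091/39403): 693091 mod 39403 = 23240, so (693091/39403) = (23240/39403)
factor out 2^3: 23240 = 2^3·2905; with 39403 mod 8 = 3, (2/39403) = -1; sign now -1; continue with (2905/39403)
flip (2905/39403) -> (39403/2905): both odd, 2905 mod 4 = 1, 39403 mod 4 = 3, so the flip contributes +1; sign now -1
(39403/2905): 39403 mod 2905 = 1638, so (39403/2905) = (1638/2905)
factor out 2^1: 1638 = 2^1·819; with 2905 mod 8 = 1, (2/2905) = +1; sign now -1; continue with (819/2905)
flip (819/2905) -> (2905/819): both odd, 819 mod 4 = 3, 2905 mod 4 = 1, so the flip contributes +1; sign now -1
(2905/819): 2905 mod 819 = 448, so (2905/819) = (448/819)
factor out 2^6: 448 = 2^6·7; with 819 mod 8 = 3, (2/819) = -1; sign now -1; continue with (7/819)
flip (7/819) -> (819/7): both odd, 7 mod 4 = 3, 819 mod 4 = 3, so the flip contributes -1; sign now +1
(819/7): 819 mod 7 = 0, so (819/7) = (0/7)
reached (0/7); gcd(a, n) > 1, so (0/7) = 0 and the symbol is 0

0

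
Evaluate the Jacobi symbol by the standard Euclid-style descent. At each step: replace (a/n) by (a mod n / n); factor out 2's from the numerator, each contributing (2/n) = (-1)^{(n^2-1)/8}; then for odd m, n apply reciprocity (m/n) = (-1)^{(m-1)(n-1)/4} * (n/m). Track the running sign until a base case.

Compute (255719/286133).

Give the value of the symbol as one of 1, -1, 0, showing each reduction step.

1

reciprocity: (255719/286133) = +1·(286133/255719) since 255719 mod 4 = 3, 286133 mod 4 = 1; sign now +1
(286133/255719) = (30414/255719)   [reduce mod 255719]
30414 = 2^1·15207; (2/255719) = +1 since 255719 mod 8 = 7, so (30414/255719) = (+1)^1·(15207/255719); sign now +1
reciprocity: (15207/255719) = -1·(255719/15207) since 15207 mod 4 = 3, 255719 mod 4 = 3; sign now -1
(255719/15207) = (12407/15207)   [reduce mod 15207]
reciprocity: (12407/15207) = -1·(15207/12407) since 12407 mod 4 = 3, 15207 mod 4 = 3; sign now +1
(15207/12407) = (2800/12407)   [reduce mod 12407]
2800 = 2^4·175; (2/12407) = +1 since 12407 mod 8 = 7, so (2800/12407) = (+1)^4·(175/12407); sign now +1
reciprocity: (175/12407) = -1·(12407/175) since 175 mod 4 = 3, 12407 mod 4 = 3; sign now -1
(12407/175) = (157/175)   [reduce mod 175]
reciprocity: (157/175) = +1·(175/157) since 157 mod 4 = 1, 175 mod 4 = 3; sign now -1
(175/157) = (18/157)   [reduce mod 157]
18 = 2^1·9; (2/157) = -1 since 157 mod 8 = 5, so (18/157) = (-1)^1·(9/157); sign now +1
reciprocity: (9/157) = +1·(157/9) since 9 mod 4 = 1, 157 mod 4 = 1; sign now +1
(157/9) = (4/9)   [reduce mod 9]
4 = 2^2·1; (2/9) = +1 since 9 mod 8 = 1, so (4/9) = (+1)^2·(1/9); sign now +1
(1/9) = 1; final value = sign = +1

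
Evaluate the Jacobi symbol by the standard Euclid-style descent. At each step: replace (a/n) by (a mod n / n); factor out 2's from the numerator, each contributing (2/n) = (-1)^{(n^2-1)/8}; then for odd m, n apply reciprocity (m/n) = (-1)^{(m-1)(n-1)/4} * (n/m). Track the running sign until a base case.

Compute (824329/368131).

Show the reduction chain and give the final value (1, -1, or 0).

(824329/368131): 824329 mod 368131 = 88067, so (824329/368131) = (88067/368131)
flip (88067/368131) -> (368131/88067): both odd, 88067 mod 4 = 3, 368131 mod 4 = 3, so the flip contributes -1; sign now -1
(368131/88067): 368131 mod 88067 = 15863, so (368131/88067) = (15863/88067)
flip (15863/88067) -> (88067/15863): both odd, 15863 mod 4 = 3, 88067 mod 4 = 3, so the flip contributes -1; sign now +1
(88067/15863): 88067 mod 15863 = 8752, so (88067/15863) = (8752/15863)
factor out 2^4: 8752 = 2^4·547; with 15863 mod 8 = 7, (2/15863) = +1; sign now +1; continue with (547/15863)
flip (547/15863) -> (15863/547): both odd, 547 mod 4 = 3, 15863 mod 4 = 3, so the flip contributes -1; sign now -1
(15863/547): 15863 mod 547 = 0, so (15863/547) = (0/547)
reached (0/547); gcd(a, n) > 1, so (0/547) = 0 and the symbol is 0

0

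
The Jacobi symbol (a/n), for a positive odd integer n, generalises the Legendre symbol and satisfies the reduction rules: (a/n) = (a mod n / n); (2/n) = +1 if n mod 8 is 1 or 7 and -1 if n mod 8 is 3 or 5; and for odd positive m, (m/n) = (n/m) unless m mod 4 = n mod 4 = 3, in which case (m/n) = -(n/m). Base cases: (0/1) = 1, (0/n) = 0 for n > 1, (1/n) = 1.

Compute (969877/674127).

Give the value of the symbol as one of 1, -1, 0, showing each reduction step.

-1

(969877/674127): 969877 mod 674127 = 295750, so (969877/674127) = (295750/674127)
factor out 2^1: 295750 = 2^1·147875; with 674127 mod 8 = 7, (2/674127) = +1; sign now +1; continue with (147875/674127)
flip (147875/674127) -> (674127/147875): both odd, 147875 mod 4 = 3, 674127 mod 4 = 3, so the flip contributes -1; sign now -1
(674127/147875): 674127 mod 147875 = 82627, so (674127/147875) = (82627/147875)
flip (82627/147875) -> (147875/82627): both odd, 82627 mod 4 = 3, 147875 mod 4 = 3, so the flip contributes -1; sign now +1
(147875/82627): 147875 mod 82627 = 65248, so (147875/82627) = (65248/82627)
factor out 2^5: 65248 = 2^5·2039; with 82627 mod 8 = 3, (2/82627) = -1; sign now -1; continue with (2039/82627)
flip (2039/82627) -> (82627/2039): both odd, 2039 mod 4 = 3, 82627 mod 4 = 3, so the flip contributes -1; sign now +1
(82627/2039): 82627 mod 2039 = 1067, so (82627/2039) = (1067/2039)
flip (1067/2039) -> (2039/1067): both odd, 1067 mod 4 = 3, 2039 mod 4 = 3, so the flip contributes -1; sign now -1
(2039/1067): 2039 mod 1067 = 972, so (2039/1067) = (972/1067)
factor out 2^2: 972 = 2^2·243; with 1067 mod 8 = 3, (2/1067) = -1; sign now -1; continue with (243/1067)
flip (243/1067) -> (1067/243): both odd, 243 mod 4 = 3, 1067 mod 4 = 3, so the flip contributes -1; sign now +1
(1067/243): 1067 mod 243 = 95, so (1067/243) = (95/243)
flip (95/243) -> (243/95): both odd, 95 mod 4 = 3, 243 mod 4 = 3, so the flip contributes -1; sign now -1
(243/95): 243 mod 95 = 53, so (243/95) = (53/95)
flip (53/95) -> (95/53): both odd, 53 mod 4 = 1, 95 mod 4 = 3, so the flip contributes +1; sign now -1
(95/53): 95 mod 53 = 42, so (95/53) = (42/53)
factor out 2^1: 42 = 2^1·21; with 53 mod 8 = 5, (2/53) = -1; sign now +1; continue with (21/53)
flip (21/53) -> (53/21): both odd, 21 mod 4 = 1, 53 mod 4 = 1, so the flip contributes +1; sign now +1
(53/21): 53 mod 21 = 11, so (53/21) = (11/21)
flip (11/21) -> (21/11): both odd, 11 mod 4 = 3, 21 mod 4 = 1, so the flip contributes +1; sign now +1
(21/11): 21 mod 11 = 10, so (21/11) = (10/11)
factor out 2^1: 10 = 2^1·5; with 11 mod 8 = 3, (2/11) = -1; sign now -1; continue with (5/11)
flip (5/11) -> (11/5): both odd, 5 mod 4 = 1, 11 mod 4 = 3, so the flip contributes +1; sign now -1
(11/5): 11 mod 5 = 1, so (11/5) = (1/5)
reached (1/5) = 1, so the symbol is -1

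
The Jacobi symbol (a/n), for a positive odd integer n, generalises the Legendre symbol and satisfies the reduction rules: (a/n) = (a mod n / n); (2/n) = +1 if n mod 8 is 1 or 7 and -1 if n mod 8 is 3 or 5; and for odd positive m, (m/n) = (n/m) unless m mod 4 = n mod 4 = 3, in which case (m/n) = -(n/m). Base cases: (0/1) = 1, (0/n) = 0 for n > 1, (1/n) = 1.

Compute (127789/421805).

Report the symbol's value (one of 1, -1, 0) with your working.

flip (127789/421805) -> (421805/127789): both odd, 127789 mod 4 = 1, 421805 mod 4 = 1, so the flip contributes +1; sign now +1
(421805/127789): 421805 mod 127789 = 38438, so (421805/127789) = (38438/127789)
factor out 2^1: 38438 = 2^1·19219; with 127789 mod 8 = 5, (2/127789) = -1; sign now -1; continue with (19219/127789)
flip (19219/127789) -> (127789/19219): both odd, 19219 mod 4 = 3, 127789 mod 4 = 1, so the flip contributes +1; sign now -1
(127789/19219): 127789 mod 19219 = 12475, so (127789/19219) = (12475/19219)
flip (12475/19219) -> (19219/12475): both odd, 12475 mod 4 = 3, 19219 mod 4 = 3, so the flip contributes -1; sign now +1
(19219/12475): 19219 mod 12475 = 6744, so (19219/12475) = (6744/12475)
factor out 2^3: 6744 = 2^3·843; with 12475 mod 8 = 3, (2/12475) = -1; sign now -1; continue with (843/12475)
flip (843/12475) -> (12475/843): both odd, 843 mod 4 = 3, 12475 mod 4 = 3, so the flip contributes -1; sign now +1
(12475/843): 12475 mod 843 = 673, so (12475/843) = (673/843)
flip (673/843) -> (843/673): both odd, 673 mod 4 = 1, 843 mod 4 = 3, so the flip contributes +1; sign now +1
(843/673): 843 mod 673 = 170, so (843/673) = (170/673)
factor out 2^1: 170 = 2^1·85; with 673 mod 8 = 1, (2/673) = +1; sign now +1; continue with (85/673)
flip (85/673) -> (673/85): both odd, 85 mod 4 = 1, 673 mod 4 = 1, so the flip contributes +1; sign now +1
(673/85): 673 mod 85 = 78, so (673/85) = (78/85)
factor out 2^1: 78 = 2^1·39; with 85 mod 8 = 5, (2/85) = -1; sign now -1; continue with (39/85)
flip (39/85) -> (85/39): both odd, 39 mod 4 = 3, 85 mod 4 = 1, so the flip contributes +1; sign now -1
(85/39): 85 mod 39 = 7, so (85/39) = (7/39)
flip (7/39) -> (39/7): both odd, 7 mod 4 = 3, 39 mod 4 = 3, so the flip contributes -1; sign now +1
(39/7): 39 mod 7 = 4, so (39/7) = (4/7)
factor out 2^2: 4 = 2^2·1; with 7 mod 8 = 7, (2/7) = +1; sign now +1; continue with (1/7)
reached (1/7) = 1, so the symbol is +1

1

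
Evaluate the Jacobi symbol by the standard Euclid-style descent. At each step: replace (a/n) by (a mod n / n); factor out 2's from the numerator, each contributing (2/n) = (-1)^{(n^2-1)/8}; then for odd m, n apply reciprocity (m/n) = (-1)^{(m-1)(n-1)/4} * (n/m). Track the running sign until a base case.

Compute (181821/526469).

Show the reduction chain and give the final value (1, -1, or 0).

1

flip (181821/526469) -> (526469/181821): both odd, 181821 mod 4 = 1, 526469 mod 4 = 1, so the flip contributes +1; sign now +1
(526469/181821): 526469 mod 181821 = 162827, so (526469/181821) = (162827/181821)
flip (162827/181821) -> (181821/162827): both odd, 162827 mod 4 = 3, 181821 mod 4 = 1, so the flip contributes +1; sign now +1
(181821/162827): 181821 mod 162827 = 18994, so (181821/162827) = (18994/162827)
factor out 2^1: 18994 = 2^1·9497; with 162827 mod 8 = 3, (2/162827) = -1; sign now -1; continue with (9497/162827)
flip (9497/162827) -> (162827/9497): both odd, 9497 mod 4 = 1, 162827 mod 4 = 3, so the flip contributes +1; sign now -1
(162827/9497): 162827 mod 9497 = 1378, so (162827/9497) = (1378/9497)
factor out 2^1: 1378 = 2^1·689; with 9497 mod 8 = 1, (2/9497) = +1; sign now -1; continue with (689/9497)
flip (689/9497) -> (9497/689): both odd, 689 mod 4 = 1, 9497 mod 4 = 1, so the flip contributes +1; sign now -1
(9497/689): 9497 mod 689 = 540, so (9497/689) = (540/689)
factor out 2^2: 540 = 2^2·135; with 689 mod 8 = 1, (2/689) = +1; sign now -1; continue with (135/689)
flip (135/689) -> (689/135): both odd, 135 mod 4 = 3, 689 mod 4 = 1, so the flip contributes +1; sign now -1
(689/135): 689 mod 135 = 14, so (689/135) = (14/135)
factor out 2^1: 14 = 2^1·7; with 135 mod 8 = 7, (2/135) = +1; sign now -1; continue with (7/135)
flip (7/135) -> (135/7): both odd, 7 mod 4 = 3, 135 mod 4 = 3, so the flip contributes -1; sign now +1
(135/7): 135 mod 7 = 2, so (135/7) = (2/7)
factor out 2^1: 2 = 2^1·1; with 7 mod 8 = 7, (2/7) = +1; sign now +1; continue with (1/7)
reached (1/7) = 1, so the symbol is +1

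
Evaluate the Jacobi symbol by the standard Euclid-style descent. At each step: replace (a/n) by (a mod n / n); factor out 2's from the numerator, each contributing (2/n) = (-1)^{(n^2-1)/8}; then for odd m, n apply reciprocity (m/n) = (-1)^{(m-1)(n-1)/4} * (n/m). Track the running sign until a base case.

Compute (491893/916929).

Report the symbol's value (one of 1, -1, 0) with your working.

reciprocity: (491893/916929) = +1·(916929/491893) since 491893 mod 4 = 1, 916929 mod 4 = 1; sign now +1
(916929/491893) = (425036/491893)   [reduce mod 491893]
425036 = 2^2·106259; (2/491893) = -1 since 491893 mod 8 = 5, so (425036/491893) = (-1)^2·(106259/491893); sign now +1
reciprocity: (106259/491893) = +1·(491893/106259) since 106259 mod 4 = 3, 491893 mod 4 = 1; sign now +1
(491893/106259) = (66857/106259)   [reduce mod 106259]
reciprocity: (66857/106259) = +1·(106259/66857) since 66857 mod 4 = 1, 106259 mod 4 = 3; sign now +1
(106259/66857) = (39402/66857)   [reduce mod 66857]
39402 = 2^1·19701; (2/66857) = +1 since 66857 mod 8 = 1, so (39402/66857) = (+1)^1·(19701/66857); sign now +1
reciprocity: (19701/66857) = +1·(66857/19701) since 19701 mod 4 = 1, 66857 mod 4 = 1; sign now +1
(66857/19701) = (7754/19701)   [reduce mod 19701]
7754 = 2^1·3877; (2/19701) = -1 since 19701 mod 8 = 5, so (7754/19701) = (-1)^1·(3877/19701); sign now -1
reciprocity: (3877/19701) = +1·(19701/3877) since 3877 mod 4 = 1, 19701 mod 4 = 1; sign now -1
(19701/3877) = (316/3877)   [reduce mod 3877]
316 = 2^2·79; (2/3877) = -1 since 3877 mod 8 = 5, so (316/3877) = (-1)^2·(79/3877); sign now -1
reciprocity: (79/3877) = +1·(3877/79) since 79 mod 4 = 3, 3877 mod 4 = 1; sign now -1
(3877/79) = (6/79)   [reduce mod 79]
6 = 2^1·3; (2/79) = +1 since 79 mod 8 = 7, so (6/79) = (+1)^1·(3/79); sign now -1
reciprocity: (3/79) = -1·(79/3) since 3 mod 4 = 3, 79 mod 4 = 3; sign now +1
(79/3) = (1/3)   [reduce mod 3]
(1/3) = 1; final value = sign = +1

1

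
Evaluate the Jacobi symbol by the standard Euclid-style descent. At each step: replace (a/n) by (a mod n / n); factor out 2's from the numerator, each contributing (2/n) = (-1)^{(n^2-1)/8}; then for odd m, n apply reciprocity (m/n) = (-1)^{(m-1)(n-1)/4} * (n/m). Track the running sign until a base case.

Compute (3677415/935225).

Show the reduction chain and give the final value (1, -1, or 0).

(3677415/935225) = (871740/935225)   [reduce mod 935225]
871740 = 2^2·217935; (2/935225) = +1 since 935225 mod 8 = 1, so (871740/935225) = (+1)^2·(217935/935225); sign now +1
reciprocity: (217935/935225) = +1·(935225/217935) since 217935 mod 4 = 3, 935225 mod 4 = 1; sign now +1
(935225/217935) = (63485/217935)   [reduce mod 217935]
reciprocity: (63485/217935) = +1·(217935/63485) since 63485 mod 4 = 1, 217935 mod 4 = 3; sign now +1
(217935/63485) = (27480/63485)   [reduce mod 63485]
27480 = 2^3·3435; (2/63485) = -1 since 63485 mod 8 = 5, so (27480/63485) = (-1)^3·(3435/63485); sign now -1
reciprocity: (3435/63485) = +1·(63485/3435) since 3435 mod 4 = 3, 63485 mod 4 = 1; sign now -1
(63485/3435) = (1655/3435)   [reduce mod 3435]
reciprocity: (1655/3435) = -1·(3435/1655) since 1655 mod 4 = 3, 3435 mod 4 = 3; sign now +1
(3435/1655) = (125/1655)   [reduce mod 1655]
reciprocity: (125/1655) = +1·(1655/125) since 125 mod 4 = 1, 1655 mod 4 = 3; sign now +1
(1655/125) = (30/125)   [reduce mod 125]
30 = 2^1·15; (2/125) = -1 since 125 mod 8 = 5, so (30/125) = (-1)^1·(15/125); sign now -1
reciprocity: (15/125) = +1·(125/15) since 15 mod 4 = 3, 125 mod 4 = 1; sign now -1
(125/15) = (5/15)   [reduce mod 15]
reciprocity: (5/15) = +1·(15/5) since 5 mod 4 = 1, 15 mod 4 = 3; sign now -1
(15/5) = (0/5)   [reduce mod 5]
(0/5) = 0   [gcd(a, n) > 1]; final value = 0

0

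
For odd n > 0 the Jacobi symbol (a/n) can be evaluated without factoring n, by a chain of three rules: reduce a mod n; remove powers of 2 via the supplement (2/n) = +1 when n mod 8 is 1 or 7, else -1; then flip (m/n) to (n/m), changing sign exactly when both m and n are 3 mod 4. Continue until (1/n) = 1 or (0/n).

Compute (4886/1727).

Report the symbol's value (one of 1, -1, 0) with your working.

(4886/1727): 4886 mod 1727 = 1432, so (4886/1727) = (1432/1727)
factor out 2^3: 1432 = 2^3·179; with 1727 mod 8 = 7, (2/1727) = +1; sign now +1; continue with (179/1727)
flip (179/1727) -> (1727/179): both odd, 179 mod 4 = 3, 1727 mod 4 = 3, so the flip contributes -1; sign now -1
(1727/179): 1727 mod 179 = 116, so (1727/179) = (116/179)
factor out 2^2: 116 = 2^2·29; with 179 mod 8 = 3, (2/179) = -1; sign now -1; continue with (29/179)
flip (29/179) -> (179/29): both odd, 29 mod 4 = 1, 179 mod 4 = 3, so the flip contributes +1; sign now -1
(179/29): 179 mod 29 = 5, so (179/29) = (5/29)
flip (5/29) -> (29/5): both odd, 5 mod 4 = 1, 29 mod 4 = 1, so the flip contributes +1; sign now -1
(29/5): 29 mod 5 = 4, so (29/5) = (4/5)
factor out 2^2: 4 = 2^2·1; with 5 mod 8 = 5, (2/5) = -1; sign now -1; continue with (1/5)
reached (1/5) = 1, so the symbol is -1

-1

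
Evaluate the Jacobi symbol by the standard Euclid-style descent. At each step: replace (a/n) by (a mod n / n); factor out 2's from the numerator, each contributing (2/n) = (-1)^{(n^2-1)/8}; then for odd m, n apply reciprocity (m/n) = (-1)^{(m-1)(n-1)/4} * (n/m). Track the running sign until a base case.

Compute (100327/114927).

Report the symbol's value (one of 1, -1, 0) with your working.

reciprocity: (100327/114927) = -1·(114927/100327) since 100327 mod 4 = 3, 114927 mod 4 = 3; sign now -1
(114927/100327) = (14600/100327)   [reduce mod 100327]
14600 = 2^3·1825; (2/100327) = +1 since 100327 mod 8 = 7, so (14600/100327) = (+1)^3·(1825/100327); sign now -1
reciprocity: (1825/100327) = +1·(100327/1825) since 1825 mod 4 = 1, 100327 mod 4 = 3; sign now -1
(100327/1825) = (1777/1825)   [reduce mod 1825]
reciprocity: (1777/1825) = +1·(1825/1777) since 1777 mod 4 = 1, 1825 mod 4 = 1; sign now -1
(1825/1777) = (48/1777)   [reduce mod 1777]
48 = 2^4·3; (2/1777) = +1 since 1777 mod 8 = 1, so (48/1777) = (+1)^4·(3/1777); sign now -1
reciprocity: (3/1777) = +1·(1777/3) since 3 mod 4 = 3, 1777 mod 4 = 1; sign now -1
(1777/3) = (1/3)   [reduce mod 3]
(1/3) = 1; final value = sign = -1

-1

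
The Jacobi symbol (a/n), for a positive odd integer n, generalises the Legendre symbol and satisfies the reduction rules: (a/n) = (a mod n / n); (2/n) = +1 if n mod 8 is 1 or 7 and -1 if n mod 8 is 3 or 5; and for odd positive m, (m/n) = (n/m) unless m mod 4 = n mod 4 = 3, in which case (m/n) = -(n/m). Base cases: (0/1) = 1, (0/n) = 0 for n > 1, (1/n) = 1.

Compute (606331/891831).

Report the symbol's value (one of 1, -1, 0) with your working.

flip (606331/891831) -> (891831/606331): both odd, 606331 mod 4 = 3, 891831 mod 4 = 3, so the flip contributes -1; sign now -1
(891831/606331): 891831 mod 606331 = 285500, so (891831/606331) = (285500/606331)
factor out 2^2: 285500 = 2^2·71375; with 606331 mod 8 = 3, (2/606331) = -1; sign now -1; continue with (71375/606331)
flip (71375/606331) -> (606331/71375): both odd, 71375 mod 4 = 3, 606331 mod 4 = 3, so the flip contributes -1; sign now +1
(606331/71375): 606331 mod 71375 = 35331, so (606331/71375) = (35331/71375)
flip (35331/71375) -> (71375/35331): both odd, 35331 mod 4 = 3, 71375 mod 4 = 3, so the flip contributes -1; sign now -1
(71375/35331): 71375 mod 35331 = 713, so (71375/35331) = (713/35331)
flip (713/35331) -> (35331/713): both odd, 713 mod 4 = 1, 35331 mod 4 = 3, so the flip contributes +1; sign now -1
(35331/713): 35331 mod 713 = 394, so (35331/713) = (394/713)
factor out 2^1: 394 = 2^1·197; with 713 mod 8 = 1, (2/713) = +1; sign now -1; continue with (197/713)
flip (197/713) -> (713/197): both odd, 197 mod 4 = 1, 713 mod 4 = 1, so the flip contributes +1; sign now -1
(713/197): 713 mod 197 = 122, so (713/197) = (122/197)
factor out 2^1: 122 = 2^1·61; with 197 mod 8 = 5, (2/197) = -1; sign now +1; continue with (61/197)
flip (61/197) -> (197/61): both odd, 61 mod 4 = 1, 197 mod 4 = 1, so the flip contributes +1; sign now +1
(197/61): 197 mod 61 = 14, so (197/61) = (14/61)
factor out 2^1: 14 = 2^1·7; with 61 mod 8 = 5, (2/61) = -1; sign now -1; continue with (7/61)
flip (7/61) -> (61/7): both odd, 7 mod 4 = 3, 61 mod 4 = 1, so the flip contributes +1; sign now -1
(61/7): 61 mod 7 = 5, so (61/7) = (5/7)
flip (5/7) -> (7/5): both odd, 5 mod 4 = 1, 7 mod 4 = 3, so the flip contributes +1; sign now -1
(7/5): 7 mod 5 = 2, so (7/5) = (2/5)
factor out 2^1: 2 = 2^1·1; with 5 mod 8 = 5, (2/5) = -1; sign now +1; continue with (1/5)
reached (1/5) = 1, so the symbol is +1

1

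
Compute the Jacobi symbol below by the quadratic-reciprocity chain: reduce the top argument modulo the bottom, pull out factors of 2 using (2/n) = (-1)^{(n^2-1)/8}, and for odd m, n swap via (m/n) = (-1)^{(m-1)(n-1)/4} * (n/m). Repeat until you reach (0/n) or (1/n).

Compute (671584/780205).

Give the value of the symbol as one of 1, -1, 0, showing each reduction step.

factor out 2^5: 671584 = 2^5·20987; with 780205 mod 8 = 5, (2/780205) = -1; sign now -1; continue with (20987/780205)
flip (20987/780205) -> (780205/20987): both odd, 20987 mod 4 = 3, 780205 mod 4 = 1, so the flip contributes +1; sign now -1
(780205/20987): 780205 mod 20987 = 3686, so (780205/20987) = (3686/20987)
factor out 2^1: 3686 = 2^1·1843; with 20987 mod 8 = 3, (2/20987) = -1; sign now +1; continue with (1843/20987)
flip (1843/20987) -> (20987/1843): both odd, 1843 mod 4 = 3, 20987 mod 4 = 3, so the flip contributes -1; sign now -1
(20987/1843): 20987 mod 1843 = 714, so (20987/1843) = (714/1843)
factor out 2^1: 714 = 2^1·357; with 1843 mod 8 = 3, (2/1843) = -1; sign now +1; continue with (357/1843)
flip (357/1843) -> (1843/357): both odd, 357 mod 4 = 1, 1843 mod 4 = 3, so the flip contributes +1; sign now +1
(1843/357): 1843 mod 357 = 58, so (1843/357) = (58/357)
factor out 2^1: 58 = 2^1·29; with 357 mod 8 = 5, (2/357) = -1; sign now -1; continue with (29/357)
flip (29/357) -> (357/29): both odd, 29 mod 4 = 1, 357 mod 4 = 1, so the flip contributes +1; sign now -1
(357/29): 357 mod 29 = 9, so (357/29) = (9/29)
flip (9/29) -> (29/9): both odd, 9 mod 4 = 1, 29 mod 4 = 1, so the flip contributes +1; sign now -1
(29/9): 29 mod 9 = 2, so (29/9) = (2/9)
factor out 2^1: 2 = 2^1·1; with 9 mod 8 = 1, (2/9) = +1; sign now -1; continue with (1/9)
reached (1/9) = 1, so the symbol is -1

-1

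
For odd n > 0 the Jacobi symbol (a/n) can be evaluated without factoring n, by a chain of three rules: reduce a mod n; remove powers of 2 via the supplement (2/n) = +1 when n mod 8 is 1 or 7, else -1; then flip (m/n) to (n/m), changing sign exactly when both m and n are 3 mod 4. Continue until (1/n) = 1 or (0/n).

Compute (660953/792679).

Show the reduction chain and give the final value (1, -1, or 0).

flip (660953/792679) -> (792679/660953): both odd, 660953 mod 4 = 1, 792679 mod 4 = 3, so the flip contributes +1; sign now +1
(792679/660953): 792679 mod 660953 = 131726, so (792679/660953) = (131726/660953)
factor out 2^1: 131726 = 2^1·65863; with 660953 mod 8 = 1, (2/660953) = +1; sign now +1; continue with (65863/660953)
flip (65863/660953) -> (660953/65863): both odd, 65863 mod 4 = 3, 660953 mod 4 = 1, so the flip contributes +1; sign now +1
(660953/65863): 660953 mod 65863 = 2323, so (660953/65863) = (2323/65863)
flip (2323/65863) -> (65863/2323): both odd, 2323 mod 4 = 3, 65863 mod 4 = 3, so the flip contributes -1; sign now -1
(65863/2323): 65863 mod 2323 = 819, so (65863/2323) = (819/2323)
flip (819/2323) -> (2323/819): both odd, 819 mod 4 = 3, 2323 mod 4 = 3, so the flip contributes -1; sign now +1
(2323/819): 2323 mod 819 = 685, so (2323/819) = (685/819)
flip (685/819) -> (819/685): both odd, 685 mod 4 = 1, 819 mod 4 = 3, so the flip contributes +1; sign now +1
(819/685): 819 mod 685 = 134, so (819/685) = (134/685)
factor out 2^1: 134 = 2^1·67; with 685 mod 8 = 5, (2/685) = -1; sign now -1; continue with (67/685)
flip (67/685) -> (685/67): both odd, 67 mod 4 = 3, 685 mod 4 = 1, so the flip contributes +1; sign now -1
(685/67): 685 mod 67 = 15, so (685/67) = (15/67)
flip (15/67) -> (67/15): both odd, 15 mod 4 = 3, 67 mod 4 = 3, so the flip contributes -1; sign now +1
(67/15): 67 mod 15 = 7, so (67/15) = (7/15)
flip (7/15) -> (15/7): both odd, 7 mod 4 = 3, 15 mod 4 = 3, so the flip contributes -1; sign now -1
(15/7): 15 mod 7 = 1, so (15/7) = (1/7)
reached (1/7) = 1, so the symbol is -1

-1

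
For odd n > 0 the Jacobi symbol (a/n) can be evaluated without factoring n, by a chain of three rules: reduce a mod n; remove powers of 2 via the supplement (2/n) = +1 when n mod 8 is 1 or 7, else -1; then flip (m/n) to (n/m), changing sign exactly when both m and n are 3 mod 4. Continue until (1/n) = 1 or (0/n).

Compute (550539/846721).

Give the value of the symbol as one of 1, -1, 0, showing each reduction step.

reciprocity: (550539/846721) = +1·(846721/550539) since 550539 mod 4 = 3, 846721 mod 4 = 1; sign now +1
(846721/550539) = (296182/550539)   [reduce mod 550539]
296182 = 2^1·148091; (2/550539) = -1 since 550539 mod 8 = 3, so (296182/550539) = (-1)^1·(148091/550539); sign now -1
reciprocity: (148091/550539) = -1·(550539/148091) since 148091 mod 4 = 3, 550539 mod 4 = 3; sign now +1
(550539/148091) = (106266/148091)   [reduce mod 148091]
106266 = 2^1·53133; (2/148091) = -1 since 148091 mod 8 = 3, so (106266/148091) = (-1)^1·(53133/148091); sign now -1
reciprocity: (53133/148091) = +1·(148091/53133) since 53133 mod 4 = 1, 148091 mod 4 = 3; sign now -1
(148091/53133) = (41825/53133)   [reduce mod 53133]
reciprocity: (41825/53133) = +1·(53133/41825) since 41825 mod 4 = 1, 53133 mod 4 = 1; sign now -1
(53133/41825) = (11308/41825)   [reduce mod 41825]
11308 = 2^2·2827; (2/41825) = +1 since 41825 mod 8 = 1, so (11308/41825) = (+1)^2·(2827/41825); sign now -1
reciprocity: (2827/41825) = +1·(41825/2827) since 2827 mod 4 = 3, 41825 mod 4 = 1; sign now -1
(41825/2827) = (2247/2827)   [reduce mod 2827]
reciprocity: (2247/2827) = -1·(2827/2247) since 2247 mod 4 = 3, 2827 mod 4 = 3; sign now +1
(2827/2247) = (580/2247)   [reduce mod 2247]
580 = 2^2·145; (2/2247) = +1 since 2247 mod 8 = 7, so (580/2247) = (+1)^2·(145/2247); sign now +1
reciprocity: (145/2247) = +1·(2247/145) since 145 mod 4 = 1, 2247 mod 4 = 3; sign now +1
(2247/145) = (72/145)   [reduce mod 145]
72 = 2^3·9; (2/145) = +1 since 145 mod 8 = 1, so (72/145) = (+1)^3·(9/145); sign now +1
reciprocity: (9/145) = +1·(145/9) since 9 mod 4 = 1, 145 mod 4 = 1; sign now +1
(145/9) = (1/9)   [reduce mod 9]
(1/9) = 1; final value = sign = +1

1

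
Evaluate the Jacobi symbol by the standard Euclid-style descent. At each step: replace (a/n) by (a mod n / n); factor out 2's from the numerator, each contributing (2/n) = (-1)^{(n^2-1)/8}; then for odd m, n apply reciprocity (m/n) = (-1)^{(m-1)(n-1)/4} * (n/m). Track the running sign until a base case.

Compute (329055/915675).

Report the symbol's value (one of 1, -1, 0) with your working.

reciprocity: (329055/915675) = -1·(915675/329055) since 329055 mod 4 = 3, 915675 mod 4 = 3; sign now -1
(915675/329055) = (257565/329055)   [reduce mod 329055]
reciprocity: (257565/329055) = +1·(329055/257565) since 257565 mod 4 = 1, 329055 mod 4 = 3; sign now -1
(329055/257565) = (71490/257565)   [reduce mod 257565]
71490 = 2^1·35745; (2/257565) = -1 since 257565 mod 8 = 5, so (71490/257565) = (-1)^1·(35745/257565); sign now +1
reciprocity: (35745/257565) = +1·(257565/35745) since 35745 mod 4 = 1, 257565 mod 4 = 1; sign now +1
(257565/35745) = (7350/35745)   [reduce mod 35745]
7350 = 2^1·3675; (2/35745) = +1 since 35745 mod 8 = 1, so (7350/35745) = (+1)^1·(3675/35745); sign now +1
reciprocity: (3675/35745) = +1·(35745/3675) since 3675 mod 4 = 3, 35745 mod 4 = 1; sign now +1
(35745/3675) = (2670/3675)   [reduce mod 3675]
2670 = 2^1·1335; (2/3675) = -1 since 3675 mod 8 = 3, so (2670/3675) = (-1)^1·(1335/3675); sign now -1
reciprocity: (1335/3675) = -1·(3675/1335) since 1335 mod 4 = 3, 3675 mod 4 = 3; sign now +1
(3675/1335) = (1005/1335)   [reduce mod 1335]
reciprocity: (1005/1335) = +1·(1335/1005) since 1005 mod 4 = 1, 1335 mod 4 = 3; sign now +1
(1335/1005) = (330/1005)   [reduce mod 1005]
330 = 2^1·165; (2/1005) = -1 since 1005 mod 8 = 5, so (330/1005) = (-1)^1·(165/1005); sign now -1
reciprocity: (165/1005) = +1·(1005/165) since 165 mod 4 = 1, 1005 mod 4 = 1; sign now -1
(1005/165) = (15/165)   [reduce mod 165]
reciprocity: (15/165) = +1·(165/15) since 15 mod 4 = 3, 165 mod 4 = 1; sign now -1
(165/15) = (0/15)   [reduce mod 15]
(0/15) = 0   [gcd(a, n) > 1]; final value = 0

0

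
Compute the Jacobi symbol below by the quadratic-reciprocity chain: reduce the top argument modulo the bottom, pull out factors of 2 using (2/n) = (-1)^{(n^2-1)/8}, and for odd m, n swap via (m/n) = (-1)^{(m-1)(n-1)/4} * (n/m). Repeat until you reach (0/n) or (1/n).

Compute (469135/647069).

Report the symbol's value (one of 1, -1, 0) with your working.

-1

reciprocity: (469135/647069) = +1·(647069/469135) since 469135 mod 4 = 3, 647069 mod 4 = 1; sign now +1
(647069/469135) = (177934/469135)   [reduce mod 469135]
177934 = 2^1·88967; (2/469135) = +1 since 469135 mod 8 = 7, so (177934/469135) = (+1)^1·(88967/469135); sign now +1
reciprocity: (88967/469135) = -1·(469135/88967) since 88967 mod 4 = 3, 469135 mod 4 = 3; sign now -1
(469135/88967) = (24300/88967)   [reduce mod 88967]
24300 = 2^2·6075; (2/88967) = +1 since 88967 mod 8 = 7, so (24300/88967) = (+1)^2·(6075/88967); sign now -1
reciprocity: (6075/88967) = -1·(88967/6075) since 6075 mod 4 = 3, 88967 mod 4 = 3; sign now +1
(88967/6075) = (3917/6075)   [reduce mod 6075]
reciprocity: (3917/6075) = +1·(6075/3917) since 3917 mod 4 = 1, 6075 mod 4 = 3; sign now +1
(6075/3917) = (2158/3917)   [reduce mod 3917]
2158 = 2^1·1079; (2/3917) = -1 since 3917 mod 8 = 5, so (2158/3917) = (-1)^1·(1079/3917); sign now -1
reciprocity: (1079/3917) = +1·(3917/1079) since 1079 mod 4 = 3, 3917 mod 4 = 1; sign now -1
(3917/1079) = (680/1079)   [reduce mod 1079]
680 = 2^3·85; (2/1079) = +1 since 1079 mod 8 = 7, so (680/1079) = (+1)^3·(85/1079); sign now -1
reciprocity: (85/1079) = +1·(1079/85) since 85 mod 4 = 1, 1079 mod 4 = 3; sign now -1
(1079/85) = (59/85)   [reduce mod 85]
reciprocity: (59/85) = +1·(85/59) since 59 mod 4 = 3, 85 mod 4 = 1; sign now -1
(85/59) = (26/59)   [reduce mod 59]
26 = 2^1·13; (2/59) = -1 since 59 mod 8 = 3, so (26/59) = (-1)^1·(13/59); sign now +1
reciprocity: (13/59) = +1·(59/13) since 13 mod 4 = 1, 59 mod 4 = 3; sign now +1
(59/13) = (7/13)   [reduce mod 13]
reciprocity: (7/13) = +1·(13/7) since 7 mod 4 = 3, 13 mod 4 = 1; sign now +1
(13/7) = (6/7)   [reduce mod 7]
6 = 2^1·3; (2/7) = +1 since 7 mod 8 = 7, so (6/7) = (+1)^1·(3/7); sign now +1
reciprocity: (3/7) = -1·(7/3) since 3 mod 4 = 3, 7 mod 4 = 3; sign now -1
(7/3) = (1/3)   [reduce mod 3]
(1/3) = 1; final value = sign = -1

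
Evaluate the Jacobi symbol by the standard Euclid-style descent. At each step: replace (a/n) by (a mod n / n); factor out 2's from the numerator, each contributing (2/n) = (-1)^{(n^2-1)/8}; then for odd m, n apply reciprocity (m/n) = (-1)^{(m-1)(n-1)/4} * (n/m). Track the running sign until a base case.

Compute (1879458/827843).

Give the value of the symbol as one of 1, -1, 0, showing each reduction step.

(1879458/827843) = (223772/827843)   [reduce mod 827843]
223772 = 2^2·55943; (2/827843) = -1 since 827843 mod 8 = 3, so (223772/827843) = (-1)^2·(55943/827843); sign now +1
reciprocity: (55943/827843) = -1·(827843/55943) since 55943 mod 4 = 3, 827843 mod 4 = 3; sign now -1
(827843/55943) = (44641/55943)   [reduce mod 55943]
reciprocity: (44641/55943) = +1·(55943/44641) since 44641 mod 4 = 1, 55943 mod 4 = 3; sign now -1
(55943/44641) = (11302/44641)   [reduce mod 44641]
11302 = 2^1·5651; (2/44641) = +1 since 44641 mod 8 = 1, so (11302/44641) = (+1)^1·(5651/44641); sign now -1
reciprocity: (5651/44641) = +1·(44641/5651) since 5651 mod 4 = 3, 44641 mod 4 = 1; sign now -1
(44641/5651) = (5084/5651)   [reduce mod 5651]
5084 = 2^2·1271; (2/5651) = -1 since 5651 mod 8 = 3, so (5084/5651) = (-1)^2·(1271/5651); sign now -1
reciprocity: (1271/5651) = -1·(5651/1271) since 1271 mod 4 = 3, 5651 mod 4 = 3; sign now +1
(5651/1271) = (567/1271)   [reduce mod 1271]
reciprocity: (567/1271) = -1·(1271/567) since 567 mod 4 = 3, 1271 mod 4 = 3; sign now -1
(1271/567) = (137/567)   [reduce mod 567]
reciprocity: (137/567) = +1·(567/137) since 137 mod 4 = 1, 567 mod 4 = 3; sign now -1
(567/137) = (19/137)   [reduce mod 137]
reciprocity: (19/137) = +1·(137/19) since 19 mod 4 = 3, 137 mod 4 = 1; sign now -1
(137/19) = (4/19)   [reduce mod 19]
4 = 2^2·1; (2/19) = -1 since 19 mod 8 = 3, so (4/19) = (-1)^2·(1/19); sign now -1
(1/19) = 1; final value = sign = -1

-1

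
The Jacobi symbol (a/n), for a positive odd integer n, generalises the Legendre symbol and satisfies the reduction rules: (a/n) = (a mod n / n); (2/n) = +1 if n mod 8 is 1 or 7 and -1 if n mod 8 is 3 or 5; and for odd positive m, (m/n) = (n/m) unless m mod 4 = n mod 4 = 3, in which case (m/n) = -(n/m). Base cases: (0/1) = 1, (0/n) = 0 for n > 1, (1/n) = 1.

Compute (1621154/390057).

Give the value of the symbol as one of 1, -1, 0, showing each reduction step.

1

(1621154/390057) = (60926/390057)   [reduce mod 390057]
60926 = 2^1·30463; (2/390057) = +1 since 390057 mod 8 = 1, so (60926/390057) = (+1)^1·(30463/390057); sign now +1
reciprocity: (30463/390057) = +1·(390057/30463) since 30463 mod 4 = 3, 390057 mod 4 = 1; sign now +1
(390057/30463) = (24501/30463)   [reduce mod 30463]
reciprocity: (24501/30463) = +1·(30463/24501) since 24501 mod 4 = 1, 30463 mod 4 = 3; sign now +1
(30463/24501) = (5962/24501)   [reduce mod 24501]
5962 = 2^1·2981; (2/24501) = -1 since 24501 mod 8 = 5, so (5962/24501) = (-1)^1·(2981/24501); sign now -1
reciprocity: (2981/24501) = +1·(24501/2981) since 2981 mod 4 = 1, 24501 mod 4 = 1; sign now -1
(24501/2981) = (653/2981)   [reduce mod 2981]
reciprocity: (653/2981) = +1·(2981/653) since 653 mod 4 = 1, 2981 mod 4 = 1; sign now -1
(2981/653) = (369/653)   [reduce mod 653]
reciprocity: (369/653) = +1·(653/369) since 369 mod 4 = 1, 653 mod 4 = 1; sign now -1
(653/369) = (284/369)   [reduce mod 369]
284 = 2^2·71; (2/369) = +1 since 369 mod 8 = 1, so (284/369) = (+1)^2·(71/369); sign now -1
reciprocity: (71/369) = +1·(369/71) since 71 mod 4 = 3, 369 mod 4 = 1; sign now -1
(369/71) = (14/71)   [reduce mod 71]
14 = 2^1·7; (2/71) = +1 since 71 mod 8 = 7, so (14/71) = (+1)^1·(7/71); sign now -1
reciprocity: (7/71) = -1·(71/7) since 7 mod 4 = 3, 71 mod 4 = 3; sign now +1
(71/7) = (1/7)   [reduce mod 7]
(1/7) = 1; final value = sign = +1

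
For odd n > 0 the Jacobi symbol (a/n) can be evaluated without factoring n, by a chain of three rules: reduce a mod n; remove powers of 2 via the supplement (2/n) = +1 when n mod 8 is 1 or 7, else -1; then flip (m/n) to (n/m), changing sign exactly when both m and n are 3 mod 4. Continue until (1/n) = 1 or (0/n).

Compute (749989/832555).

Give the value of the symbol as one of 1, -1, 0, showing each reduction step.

1

reciprocity: (749989/832555) = +1·(832555/749989) since 749989 mod 4 = 1, 832555 mod 4 = 3; sign now +1
(832555/749989) = (82566/749989)   [reduce mod 749989]
82566 = 2^1·41283; (2/749989) = -1 since 749989 mod 8 = 5, so (82566/749989) = (-1)^1·(41283/749989); sign now -1
reciprocity: (41283/749989) = +1·(749989/41283) since 41283 mod 4 = 3, 749989 mod 4 = 1; sign now -1
(749989/41283) = (6895/41283)   [reduce mod 41283]
reciprocity: (6895/41283) = -1·(41283/6895) since 6895 mod 4 = 3, 41283 mod 4 = 3; sign now +1
(41283/6895) = (6808/6895)   [reduce mod 6895]
6808 = 2^3·851; (2/6895) = +1 since 6895 mod 8 = 7, so (6808/6895) = (+1)^3·(851/6895); sign now +1
reciprocity: (851/6895) = -1·(6895/851) since 851 mod 4 = 3, 6895 mod 4 = 3; sign now -1
(6895/851) = (87/851)   [reduce mod 851]
reciprocity: (87/851) = -1·(851/87) since 87 mod 4 = 3, 851 mod 4 = 3; sign now +1
(851/87) = (68/87)   [reduce mod 87]
68 = 2^2·17; (2/87) = +1 since 87 mod 8 = 7, so (68/87) = (+1)^2·(17/87); sign now +1
reciprocity: (17/87) = +1·(87/17) since 17 mod 4 = 1, 87 mod 4 = 3; sign now +1
(87/17) = (2/17)   [reduce mod 17]
2 = 2^1·1; (2/17) = +1 since 17 mod 8 = 1, so (2/17) = (+1)^1·(1/17); sign now +1
(1/17) = 1; final value = sign = +1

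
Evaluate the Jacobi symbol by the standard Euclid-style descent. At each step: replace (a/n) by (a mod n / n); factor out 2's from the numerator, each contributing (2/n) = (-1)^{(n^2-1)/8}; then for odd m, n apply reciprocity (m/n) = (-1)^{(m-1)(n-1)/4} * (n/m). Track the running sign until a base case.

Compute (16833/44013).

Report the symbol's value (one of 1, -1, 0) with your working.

0

flip (16833/44013) -> (44013/16833): both odd, 16833 mod 4 = 1, 44013 mod 4 = 1, so the flip contributes +1; sign now +1
(44013/16833): 44013 mod 16833 = 10347, so (44013/16833) = (10347/16833)
flip (10347/16833) -> (16833/10347): both odd, 10347 mod 4 = 3, 16833 mod 4 = 1, so the flip contributes +1; sign now +1
(16833/10347): 16833 mod 10347 = 6486, so (16833/10347) = (6486/10347)
factor out 2^1: 6486 = 2^1·3243; with 10347 mod 8 = 3, (2/10347) = -1; sign now -1; continue with (3243/10347)
flip (3243/10347) -> (10347/3243): both odd, 3243 mod 4 = 3, 10347 mod 4 = 3, so the flip contributes -1; sign now +1
(10347/3243): 10347 mod 3243 = 618, so (10347/3243) = (618/3243)
factor out 2^1: 618 = 2^1·309; with 3243 mod 8 = 3, (2/3243) = -1; sign now -1; continue with (309/3243)
flip (309/3243) -> (3243/309): both odd, 309 mod 4 = 1, 3243 mod 4 = 3, so the flip contributes +1; sign now -1
(3243/309): 3243 mod 309 = 153, so (3243/309) = (153/309)
flip (153/309) -> (309/153): both odd, 153 mod 4 = 1, 309 mod 4 = 1, so the flip contributes +1; sign now -1
(309/153): 309 mod 153 = 3, so (309/153) = (3/153)
flip (3/153) -> (153/3): both odd, 3 mod 4 = 3, 153 mod 4 = 1, so the flip contributes +1; sign now -1
(153/3): 153 mod 3 = 0, so (153/3) = (0/3)
reached (0/3); gcd(a, n) > 1, so (0/3) = 0 and the symbol is 0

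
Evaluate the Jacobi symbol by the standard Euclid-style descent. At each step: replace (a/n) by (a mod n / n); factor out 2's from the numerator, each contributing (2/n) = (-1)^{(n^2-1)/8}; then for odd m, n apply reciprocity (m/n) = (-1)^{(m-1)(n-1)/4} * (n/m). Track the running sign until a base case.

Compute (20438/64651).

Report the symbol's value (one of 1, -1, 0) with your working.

20438 = 2^1·10219; (2/64651) = -1 since 64651 mod 8 = 3, so (20438/64651) = (-1)^1·(10219/64651); sign now -1
reciprocity: (10219/64651) = -1·(64651/10219) since 10219 mod 4 = 3, 64651 mod 4 = 3; sign now +1
(64651/10219) = (3337/10219)   [reduce mod 10219]
reciprocity: (3337/10219) = +1·(10219/3337) since 3337 mod 4 = 1, 10219 mod 4 = 3; sign now +1
(10219/3337) = (208/3337)   [reduce mod 3337]
208 = 2^4·13; (2/3337) = +1 since 3337 mod 8 = 1, so (208/3337) = (+1)^4·(13/3337); sign now +1
reciprocity: (13/3337) = +1·(3337/13) since 13 mod 4 = 1, 3337 mod 4 = 1; sign now +1
(3337/13) = (9/13)   [reduce mod 13]
reciprocity: (9/13) = +1·(13/9) since 9 mod 4 = 1, 13 mod 4 = 1; sign now +1
(13/9) = (4/9)   [reduce mod 9]
4 = 2^2·1; (2/9) = +1 since 9 mod 8 = 1, so (4/9) = (+1)^2·(1/9); sign now +1
(1/9) = 1; final value = sign = +1

1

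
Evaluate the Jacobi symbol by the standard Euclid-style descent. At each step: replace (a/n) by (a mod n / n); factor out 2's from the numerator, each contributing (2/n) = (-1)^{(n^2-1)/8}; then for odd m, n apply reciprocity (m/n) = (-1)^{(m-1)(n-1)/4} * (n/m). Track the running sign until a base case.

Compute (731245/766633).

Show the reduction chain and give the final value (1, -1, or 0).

reciprocity: (731245/766633) = +1·(766633/731245) since 731245 mod 4 = 1, 766633 mod 4 = 1; sign now +1
(766633/731245) = (35388/731245)   [reduce mod 731245]
35388 = 2^2·8847; (2/731245) = -1 since 731245 mod 8 = 5, so (35388/731245) = (-1)^2·(8847/731245); sign now +1
reciprocity: (8847/731245) = +1·(731245/8847) since 8847 mod 4 = 3, 731245 mod 4 = 1; sign now +1
(731245/8847) = (5791/8847)   [reduce mod 8847]
reciprocity: (5791/8847) = -1·(8847/5791) since 5791 mod 4 = 3, 8847 mod 4 = 3; sign now -1
(8847/5791) = (3056/5791)   [reduce mod 5791]
3056 = 2^4·191; (2/5791) = +1 since 5791 mod 8 = 7, so (3056/5791) = (+1)^4·(191/5791); sign now -1
reciprocity: (191/5791) = -1·(5791/191) since 191 mod 4 = 3, 5791 mod 4 = 3; sign now +1
(5791/191) = (61/191)   [reduce mod 191]
reciprocity: (61/191) = +1·(191/61) since 61 mod 4 = 1, 191 mod 4 = 3; sign now +1
(191/61) = (8/61)   [reduce mod 61]
8 = 2^3·1; (2/61) = -1 since 61 mod 8 = 5, so (8/61) = (-1)^3·(1/61); sign now -1
(1/61) = 1; final value = sign = -1

-1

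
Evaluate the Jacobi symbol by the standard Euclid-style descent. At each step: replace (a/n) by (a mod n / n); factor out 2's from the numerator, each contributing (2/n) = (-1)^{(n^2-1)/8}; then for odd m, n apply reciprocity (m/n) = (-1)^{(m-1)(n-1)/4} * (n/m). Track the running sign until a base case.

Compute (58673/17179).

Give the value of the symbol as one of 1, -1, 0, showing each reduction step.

1

(58673/17179) = (7136/17179)   [reduce mod 17179]
7136 = 2^5·223; (2/17179) = -1 since 17179 mod 8 = 3, so (7136/17179) = (-1)^5·(223/17179); sign now -1
reciprocity: (223/17179) = -1·(17179/223) since 223 mod 4 = 3, 17179 mod 4 = 3; sign now +1
(17179/223) = (8/223)   [reduce mod 223]
8 = 2^3·1; (2/223) = +1 since 223 mod 8 = 7, so (8/223) = (+1)^3·(1/223); sign now +1
(1/223) = 1; final value = sign = +1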